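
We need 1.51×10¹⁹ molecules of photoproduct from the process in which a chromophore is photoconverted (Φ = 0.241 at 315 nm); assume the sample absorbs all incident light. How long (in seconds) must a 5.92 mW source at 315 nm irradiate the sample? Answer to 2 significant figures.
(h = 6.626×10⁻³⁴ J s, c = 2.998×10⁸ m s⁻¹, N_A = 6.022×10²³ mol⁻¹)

Product: 1.51×10¹⁹ / 6.022×10²³ = 2.507×10⁻⁵ mol.
Photons that must be absorbed: 2.507×10⁻⁵ / 0.241 = 1.040×10⁻⁴ mol.
Photon energy: hc/λ = 6.306×10⁻¹⁹ J; per mole, 3.797×10⁵ J mol⁻¹.
Energy required: 1.040×10⁻⁴ × 3.797×10⁵ = 39.49 J.
Time: 39.49 J / 0.00592 W = 6700 s.

t ≈ 6700 s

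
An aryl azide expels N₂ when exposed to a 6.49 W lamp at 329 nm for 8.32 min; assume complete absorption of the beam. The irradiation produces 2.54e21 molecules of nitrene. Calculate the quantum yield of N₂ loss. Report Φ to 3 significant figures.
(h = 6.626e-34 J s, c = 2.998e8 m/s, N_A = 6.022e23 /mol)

Product: 2.54e21 / 6.022e23 = 0.004218 mol.
Photon energy at 329 nm: hc/λ = (6.626e-34)(2.998e8)/(329e-9) = 6.038e-19 J.
Energy delivered: (6.49 W)(499.2 s) = 3240 J.
Photons incident: 3240 / 6.038e-19 = 5.366e21, i.e. 5.366e21/6.022e23 = 0.008911 mol.
Φ = 0.004218 mol / 0.008911 mol photons = 0.473.

Φ = 0.473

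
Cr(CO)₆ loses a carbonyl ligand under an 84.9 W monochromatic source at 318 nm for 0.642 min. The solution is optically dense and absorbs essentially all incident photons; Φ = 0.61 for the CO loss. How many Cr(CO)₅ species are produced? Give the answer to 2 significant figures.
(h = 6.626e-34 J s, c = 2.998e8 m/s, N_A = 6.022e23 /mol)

Photon energy at 318 nm: hc/λ = (6.626e-34)(2.998e8)/(318e-9) = 6.247e-19 J.
Energy delivered: (84.9 W)(38.52 s) = 3270 J.
Photons incident: 3270 / 6.247e-19 = 5.235e21, i.e. 5.235e21/6.022e23 = 0.008693 mol.
Product: Φ × n_abs = 0.61 × 0.008693 = 0.005303 mol.
As a count: 0.005303 × 6.022e23 = 3.2e21.

3.2e21 species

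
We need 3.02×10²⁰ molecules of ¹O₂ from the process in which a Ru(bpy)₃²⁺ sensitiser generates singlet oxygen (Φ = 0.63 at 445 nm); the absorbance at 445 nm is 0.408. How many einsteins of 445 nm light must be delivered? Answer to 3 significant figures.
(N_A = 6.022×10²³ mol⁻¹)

Product: 3.02×10²⁰ / 6.022×10²³ = 5.015×10⁻⁴ mol.
Photons that must be absorbed: 5.015×10⁻⁴ / 0.63 = 7.960×10⁻⁴ mol.
Fraction absorbed: 1 − 10^(−0.408) = 0.6092.
Incident photons needed: 7.960×10⁻⁴ / 0.6092 = 0.001307 mol.

0.00131 einstein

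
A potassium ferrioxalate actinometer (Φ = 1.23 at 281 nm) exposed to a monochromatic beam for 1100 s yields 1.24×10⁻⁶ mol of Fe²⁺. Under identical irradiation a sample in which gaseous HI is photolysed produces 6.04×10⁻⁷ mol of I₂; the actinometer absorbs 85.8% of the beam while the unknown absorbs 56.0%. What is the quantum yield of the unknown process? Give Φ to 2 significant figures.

Photons absorbed by the actinometer: 1.24×10⁻⁶ / 1.23 = 1.008×10⁻⁶ mol.
Incident flux: 1.008×10⁻⁶ / 0.858 = 1.175×10⁻⁶ einstein.
Absorbed by unknown: 0.560 × 1.175×10⁻⁶ = 6.580×10⁻⁷ mol.
Φ(unknown) = 6.04×10⁻⁷ / 6.580×10⁻⁷ = 0.92.

Φ = 0.92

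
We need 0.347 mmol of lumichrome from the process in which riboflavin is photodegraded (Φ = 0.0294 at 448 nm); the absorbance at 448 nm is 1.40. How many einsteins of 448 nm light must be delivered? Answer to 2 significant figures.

0.012 einstein

Product: 0.347 mmol = 3.47e-4 mol.
Photons that must be absorbed: 3.47e-4 / 0.0294 = 0.01180 mol.
Fraction absorbed: 1 − 10^(−1.40) = 0.9602.
Incident photons needed: 0.01180 / 0.9602 = 0.01229 mol.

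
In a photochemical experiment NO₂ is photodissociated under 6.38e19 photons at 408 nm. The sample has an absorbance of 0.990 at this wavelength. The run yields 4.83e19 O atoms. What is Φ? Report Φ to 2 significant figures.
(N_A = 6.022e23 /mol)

Φ = 0.84

Product: 4.83e19 / 6.022e23 = 8.021e-5 mol.
Moles of photons: 6.38e19 / 6.022e23 = 1.059e-4 mol.
Fraction absorbed: 1 − 10^(−0.990) = 0.8977.
Photons absorbed: 0.8977 × 1.059e-4 = 9.507e-5 mol.
Φ = 8.021e-5 mol / 9.507e-5 mol photons = 0.84.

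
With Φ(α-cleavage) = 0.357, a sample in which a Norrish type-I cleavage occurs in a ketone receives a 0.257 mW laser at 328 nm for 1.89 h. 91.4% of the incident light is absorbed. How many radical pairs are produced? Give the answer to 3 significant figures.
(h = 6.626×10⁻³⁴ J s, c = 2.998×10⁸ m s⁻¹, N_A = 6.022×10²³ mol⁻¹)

Photon energy at 328 nm: hc/λ = (6.626×10⁻³⁴)(2.998×10⁸)/(328×10⁻⁹) = 6.056×10⁻¹⁹ J.
Energy delivered: (0.257 mW)(6804 s) = 1.749 J.
Photons incident: 1.749 / 6.056×10⁻¹⁹ = 2.888×10¹⁸, i.e. 2.888×10¹⁸/6.022×10²³ = 4.796×10⁻⁶ mol.
Photons absorbed: 0.914 × 4.796×10⁻⁶ = 4.384×10⁻⁶ mol.
Product: Φ × n_abs = 0.357 × 4.384×10⁻⁶ = 1.565×10⁻⁶ mol.
As a count: 1.565×10⁻⁶ × 6.022×10²³ = 9.42×10¹⁷.

9.42×10¹⁷ radical pairs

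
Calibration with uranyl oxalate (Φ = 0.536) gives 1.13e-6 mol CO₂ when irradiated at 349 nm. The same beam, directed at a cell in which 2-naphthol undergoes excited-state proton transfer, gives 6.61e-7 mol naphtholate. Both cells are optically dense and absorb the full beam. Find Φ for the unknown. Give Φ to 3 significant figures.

Φ = 0.314

Photons absorbed by the actinometer: 1.13e-6 / 0.536 = 2.108e-6 mol.
Φ(unknown) = 6.61e-7 / 2.108e-6 = 0.314.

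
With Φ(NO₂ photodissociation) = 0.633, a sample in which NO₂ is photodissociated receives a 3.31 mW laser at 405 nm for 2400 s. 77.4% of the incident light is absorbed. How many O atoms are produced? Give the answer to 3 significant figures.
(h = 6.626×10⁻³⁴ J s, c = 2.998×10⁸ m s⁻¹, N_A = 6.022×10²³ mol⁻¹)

7.94×10¹⁸ atoms

Photon energy at 405 nm: hc/λ = (6.626×10⁻³⁴)(2.998×10⁸)/(405×10⁻⁹) = 4.905×10⁻¹⁹ J.
Energy delivered: (3.31 mW)(2400 s) = 7.944 J.
Photons incident: 7.944 / 4.905×10⁻¹⁹ = 1.620×10¹⁹, i.e. 1.620×10¹⁹/6.022×10²³ = 2.690×10⁻⁵ mol.
Photons absorbed: 0.774 × 2.690×10⁻⁵ = 2.082×10⁻⁵ mol.
Product: Φ × n_abs = 0.633 × 2.082×10⁻⁵ = 1.318×10⁻⁵ mol.
As a count: 1.318×10⁻⁵ × 6.022×10²³ = 7.94×10¹⁸.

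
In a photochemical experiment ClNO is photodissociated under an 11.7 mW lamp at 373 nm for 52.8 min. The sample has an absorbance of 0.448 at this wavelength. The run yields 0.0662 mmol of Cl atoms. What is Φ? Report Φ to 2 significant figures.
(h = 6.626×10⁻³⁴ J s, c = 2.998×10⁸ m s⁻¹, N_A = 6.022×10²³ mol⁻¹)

Product: 0.0662 mmol = 6.62×10⁻⁵ mol.
Photon energy at 373 nm: hc/λ = (6.626×10⁻³⁴)(2.998×10⁸)/(373×10⁻⁹) = 5.326×10⁻¹⁹ J.
Energy delivered: (11.7 mW)(3168 s) = 37.07 J.
Photons incident: 37.07 / 5.326×10⁻¹⁹ = 6.960×10¹⁹, i.e. 6.960×10¹⁹/6.022×10²³ = 1.156×10⁻⁴ mol.
Fraction absorbed: 1 − 10^(−0.448) = 0.6435.
Photons absorbed: 0.6435 × 1.156×10⁻⁴ = 7.439×10⁻⁵ mol.
Φ = 6.62×10⁻⁵ mol / 7.439×10⁻⁵ mol photons = 0.89.

Φ = 0.89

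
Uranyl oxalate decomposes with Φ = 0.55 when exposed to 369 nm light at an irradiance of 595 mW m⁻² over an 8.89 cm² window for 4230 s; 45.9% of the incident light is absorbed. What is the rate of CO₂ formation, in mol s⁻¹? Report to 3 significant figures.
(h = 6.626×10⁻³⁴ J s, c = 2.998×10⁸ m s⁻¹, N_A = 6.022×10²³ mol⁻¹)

Photon energy at 369 nm: hc/λ = (6.626×10⁻³⁴)(2.998×10⁸)/(369×10⁻⁹) = 5.383×10⁻¹⁹ J.
Energy delivered: (595 mW m⁻²)(8.89×10⁻⁴ m²)(4230 s) = 2.237 J.
Photons incident: 2.237 / 5.383×10⁻¹⁹ = 4.156×10¹⁸, i.e. 4.156×10¹⁸/6.022×10²³ = 6.901×10⁻⁶ mol.
Photons absorbed: 0.459 × 6.901×10⁻⁶ = 3.168×10⁻⁶ mol.
Product formed: 0.55 × 3.168×10⁻⁶ = 1.742×10⁻⁶ mol.
Rate: 1.742×10⁻⁶ / 4230 s = 4.12×10⁻¹⁰ mol s⁻¹.

4.12×10⁻¹⁰ mol s⁻¹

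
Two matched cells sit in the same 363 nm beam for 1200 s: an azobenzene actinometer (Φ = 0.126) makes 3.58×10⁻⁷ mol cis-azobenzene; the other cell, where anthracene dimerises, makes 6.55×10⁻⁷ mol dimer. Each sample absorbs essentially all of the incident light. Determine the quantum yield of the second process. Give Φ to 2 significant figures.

Photons absorbed by the actinometer: 3.58×10⁻⁷ / 0.126 = 2.841×10⁻⁶ mol.
Φ(unknown) = 6.55×10⁻⁷ / 2.841×10⁻⁶ = 0.23.

Φ = 0.23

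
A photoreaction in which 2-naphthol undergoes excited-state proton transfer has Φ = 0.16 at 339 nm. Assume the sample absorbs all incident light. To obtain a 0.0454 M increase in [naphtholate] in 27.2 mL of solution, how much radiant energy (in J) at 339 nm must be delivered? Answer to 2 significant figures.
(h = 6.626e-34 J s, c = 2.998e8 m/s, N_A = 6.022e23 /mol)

Product: (0.0454 M)(0.0272 L) = 0.001235 mol.
Photons that must be absorbed: 0.001235 / 0.16 = 0.007719 mol.
Photon energy: hc/λ = 5.860e-19 J; per mole, 3.529e5 J mol⁻¹.
Energy required: 0.007719 × 3.529e5 = 2700 J.

2700 J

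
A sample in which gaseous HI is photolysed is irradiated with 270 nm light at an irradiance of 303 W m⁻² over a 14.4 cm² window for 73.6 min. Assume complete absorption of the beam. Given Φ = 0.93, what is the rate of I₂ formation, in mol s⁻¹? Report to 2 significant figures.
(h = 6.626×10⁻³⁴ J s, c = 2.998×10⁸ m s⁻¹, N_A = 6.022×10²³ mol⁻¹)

9.2×10⁻⁷ mol s⁻¹

Photon energy at 270 nm: hc/λ = (6.626×10⁻³⁴)(2.998×10⁸)/(270×10⁻⁹) = 7.357×10⁻¹⁹ J.
Energy delivered: (303 W m⁻²)(14.4×10⁻⁴ m²)(4416 s) = 1927 J.
Photons incident: 1927 / 7.357×10⁻¹⁹ = 2.619×10²¹, i.e. 2.619×10²¹/6.022×10²³ = 0.004349 mol.
Product formed: 0.93 × 0.004349 = 0.004045 mol.
Rate: 0.004045 / 4416 s = 9.2×10⁻⁷ mol s⁻¹.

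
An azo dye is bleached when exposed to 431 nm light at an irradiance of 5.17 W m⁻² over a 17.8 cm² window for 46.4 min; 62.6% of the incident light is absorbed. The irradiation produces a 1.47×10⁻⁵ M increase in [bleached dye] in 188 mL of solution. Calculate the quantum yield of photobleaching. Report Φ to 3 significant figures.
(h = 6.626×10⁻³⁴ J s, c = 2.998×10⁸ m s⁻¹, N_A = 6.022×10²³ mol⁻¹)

Product: (1.47×10⁻⁵ M)(0.188 L) = 2.764×10⁻⁶ mol.
Photon energy at 431 nm: hc/λ = (6.626×10⁻³⁴)(2.998×10⁸)/(431×10⁻⁹) = 4.609×10⁻¹⁹ J.
Energy delivered: (5.17 W m⁻²)(17.8×10⁻⁴ m²)(2784 s) = 25.62 J.
Photons incident: 25.62 / 4.609×10⁻¹⁹ = 5.559×10¹⁹, i.e. 5.559×10¹⁹/6.022×10²³ = 9.231×10⁻⁵ mol.
Photons absorbed: 0.626 × 9.231×10⁻⁵ = 5.779×10⁻⁵ mol.
Φ = 2.764×10⁻⁶ mol / 5.779×10⁻⁵ mol photons = 0.0478.

Φ = 0.0478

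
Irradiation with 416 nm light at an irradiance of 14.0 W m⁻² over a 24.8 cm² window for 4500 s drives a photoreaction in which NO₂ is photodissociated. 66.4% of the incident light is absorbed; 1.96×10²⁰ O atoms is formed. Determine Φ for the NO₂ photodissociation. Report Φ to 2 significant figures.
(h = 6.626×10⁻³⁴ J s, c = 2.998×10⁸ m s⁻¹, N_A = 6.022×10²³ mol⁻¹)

Product: 1.96×10²⁰ / 6.022×10²³ = 3.255×10⁻⁴ mol.
Photon energy at 416 nm: hc/λ = (6.626×10⁻³⁴)(2.998×10⁸)/(416×10⁻⁹) = 4.775×10⁻¹⁹ J.
Energy delivered: (14.0 W m⁻²)(24.8×10⁻⁴ m²)(4500 s) = 156.2 J.
Photons incident: 156.2 / 4.775×10⁻¹⁹ = 3.271×10²⁰, i.e. 3.271×10²⁰/6.022×10²³ = 5.432×10⁻⁴ mol.
Photons absorbed: 0.664 × 5.432×10⁻⁴ = 3.607×10⁻⁴ mol.
Φ = 3.255×10⁻⁴ mol / 3.607×10⁻⁴ mol photons = 0.90.

Φ = 0.90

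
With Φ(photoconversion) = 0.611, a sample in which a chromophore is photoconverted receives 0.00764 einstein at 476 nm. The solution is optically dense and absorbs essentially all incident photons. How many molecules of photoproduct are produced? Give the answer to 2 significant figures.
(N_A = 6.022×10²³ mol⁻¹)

Product: Φ × n_abs = 0.611 × 0.00764 = 0.004668 mol.
As a count: 0.004668 × 6.022×10²³ = 2.8×10²¹.

2.8×10²¹ molecules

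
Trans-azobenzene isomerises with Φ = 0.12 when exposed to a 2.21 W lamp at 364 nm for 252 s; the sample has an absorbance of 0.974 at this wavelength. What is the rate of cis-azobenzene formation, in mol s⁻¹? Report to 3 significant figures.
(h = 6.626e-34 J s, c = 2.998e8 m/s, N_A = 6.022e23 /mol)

Photon energy at 364 nm: hc/λ = (6.626e-34)(2.998e8)/(364e-9) = 5.457e-19 J.
Energy delivered: (2.21 W)(252 s) = 556.9 J.
Photons incident: 556.9 / 5.457e-19 = 1.021e21, i.e. 1.021e21/6.022e23 = 0.001695 mol.
Fraction absorbed: 1 − 10^(−0.974) = 0.8938.
Photons absorbed: 0.8938 × 0.001695 = 0.001515 mol.
Product formed: 0.12 × 0.001515 = 1.818e-4 mol.
Rate: 1.818e-4 / 252 s = 7.21e-7 mol s⁻¹.

7.21e-7 mol s⁻¹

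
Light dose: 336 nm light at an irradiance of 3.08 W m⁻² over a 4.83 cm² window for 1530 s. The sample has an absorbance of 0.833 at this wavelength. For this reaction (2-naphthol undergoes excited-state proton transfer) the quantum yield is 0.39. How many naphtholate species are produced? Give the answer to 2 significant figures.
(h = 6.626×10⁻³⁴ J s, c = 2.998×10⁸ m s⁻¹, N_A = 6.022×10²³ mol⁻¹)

1.3×10¹⁸ species

Photon energy at 336 nm: hc/λ = (6.626×10⁻³⁴)(2.998×10⁸)/(336×10⁻⁹) = 5.912×10⁻¹⁹ J.
Energy delivered: (3.08 W m⁻²)(4.83×10⁻⁴ m²)(1530 s) = 2.276 J.
Photons incident: 2.276 / 5.912×10⁻¹⁹ = 3.850×10¹⁸, i.e. 3.850×10¹⁸/6.022×10²³ = 6.393×10⁻⁶ mol.
Fraction absorbed: 1 − 10^(−0.833) = 0.8531.
Photons absorbed: 0.8531 × 6.393×10⁻⁶ = 5.454×10⁻⁶ mol.
Product: Φ × n_abs = 0.39 × 5.454×10⁻⁶ = 2.127×10⁻⁶ mol.
As a count: 2.127×10⁻⁶ × 6.022×10²³ = 1.3×10¹⁸.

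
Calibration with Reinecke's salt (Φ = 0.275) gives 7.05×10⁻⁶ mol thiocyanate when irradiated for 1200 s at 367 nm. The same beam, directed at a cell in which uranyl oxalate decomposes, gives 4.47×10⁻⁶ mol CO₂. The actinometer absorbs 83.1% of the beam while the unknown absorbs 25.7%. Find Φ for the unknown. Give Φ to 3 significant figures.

Photons absorbed by the actinometer: 7.05×10⁻⁶ / 0.275 = 2.564×10⁻⁵ mol.
Incident flux: 2.564×10⁻⁵ / 0.831 = 3.085×10⁻⁵ einstein.
Absorbed by unknown: 0.257 × 3.085×10⁻⁵ = 7.928×10⁻⁶ mol.
Φ(unknown) = 4.47×10⁻⁶ / 7.928×10⁻⁶ = 0.564.

Φ = 0.564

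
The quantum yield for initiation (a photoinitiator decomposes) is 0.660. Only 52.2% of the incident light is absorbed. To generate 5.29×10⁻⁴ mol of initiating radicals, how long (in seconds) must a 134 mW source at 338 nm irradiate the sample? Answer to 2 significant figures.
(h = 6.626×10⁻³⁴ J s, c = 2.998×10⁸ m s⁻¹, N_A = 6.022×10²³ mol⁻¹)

t ≈ 4100 s

Photons that must be absorbed: 5.29×10⁻⁴ / 0.660 = 8.015×10⁻⁴ mol.
Incident photons needed: 8.015×10⁻⁴ / 0.522 = 0.001535 mol.
Photon energy: hc/λ = 5.877×10⁻¹⁹ J; per mole, 3.539×10⁵ J mol⁻¹.
Energy required: 0.001535 × 3.539×10⁵ = 543.2 J.
Time: 543.2 J / 0.134 W = 4100 s.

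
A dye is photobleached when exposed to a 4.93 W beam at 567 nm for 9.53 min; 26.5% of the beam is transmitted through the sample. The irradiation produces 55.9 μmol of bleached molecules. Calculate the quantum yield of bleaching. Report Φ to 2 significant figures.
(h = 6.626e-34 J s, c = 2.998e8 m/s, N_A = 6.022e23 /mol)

Product: 55.9 μmol = 5.59e-5 mol.
Photon energy at 567 nm: hc/λ = (6.626e-34)(2.998e8)/(567e-9) = 3.503e-19 J.
Energy delivered: (4.93 W)(571.8 s) = 2819 J.
Photons incident: 2819 / 3.503e-19 = 8.047e21, i.e. 8.047e21/6.022e23 = 0.01336 mol.
Fraction absorbed: 1 − 26.5/100 = 0.7350.
Photons absorbed: 0.7350 × 0.01336 = 0.009820 mol.
Φ = 5.59e-5 mol / 0.009820 mol photons = 0.0057.

Φ = 0.0057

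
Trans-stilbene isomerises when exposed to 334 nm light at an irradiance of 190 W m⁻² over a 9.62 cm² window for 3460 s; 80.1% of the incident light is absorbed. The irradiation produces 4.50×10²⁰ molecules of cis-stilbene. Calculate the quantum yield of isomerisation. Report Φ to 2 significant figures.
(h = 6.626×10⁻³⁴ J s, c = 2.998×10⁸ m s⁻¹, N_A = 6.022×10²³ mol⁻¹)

Product: 4.50×10²⁰ / 6.022×10²³ = 7.473×10⁻⁴ mol.
Photon energy at 334 nm: hc/λ = (6.626×10⁻³⁴)(2.998×10⁸)/(334×10⁻⁹) = 5.948×10⁻¹⁹ J.
Energy delivered: (190 W m⁻²)(9.62×10⁻⁴ m²)(3460 s) = 632.4 J.
Photons incident: 632.4 / 5.948×10⁻¹⁹ = 1.063×10²¹, i.e. 1.063×10²¹/6.022×10²³ = 0.001765 mol.
Photons absorbed: 0.801 × 0.001765 = 0.001414 mol.
Φ = 7.473×10⁻⁴ mol / 0.001414 mol photons = 0.53.

Φ = 0.53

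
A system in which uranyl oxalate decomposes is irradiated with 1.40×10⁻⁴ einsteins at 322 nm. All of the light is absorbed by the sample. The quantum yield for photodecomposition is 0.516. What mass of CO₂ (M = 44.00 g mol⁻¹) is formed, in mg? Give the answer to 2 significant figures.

Product: Φ × n_abs = 0.516 × 1.40×10⁻⁴ = 7.224×10⁻⁵ mol.
Mass: 7.224×10⁻⁵ × 44.00 = 0.003179 g = 3.2 mg.

3.2 mg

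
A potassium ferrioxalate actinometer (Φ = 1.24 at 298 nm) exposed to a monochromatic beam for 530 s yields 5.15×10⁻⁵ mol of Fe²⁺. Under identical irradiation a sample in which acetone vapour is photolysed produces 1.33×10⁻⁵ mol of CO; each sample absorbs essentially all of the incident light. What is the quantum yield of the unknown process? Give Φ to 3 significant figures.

Φ = 0.320

Photons absorbed by the actinometer: 5.15×10⁻⁵ / 1.24 = 4.153×10⁻⁵ mol.
Φ(unknown) = 1.33×10⁻⁵ / 4.153×10⁻⁵ = 0.320.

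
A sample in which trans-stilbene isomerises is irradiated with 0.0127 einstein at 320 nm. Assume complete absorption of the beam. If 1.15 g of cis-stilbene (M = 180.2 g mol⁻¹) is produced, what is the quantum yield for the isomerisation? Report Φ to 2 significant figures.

Product: 1.15 g / 180.2 g mol⁻¹ = 0.006382 mol.
Φ = 0.006382 mol / 0.0127 mol photons = 0.50.

Φ = 0.50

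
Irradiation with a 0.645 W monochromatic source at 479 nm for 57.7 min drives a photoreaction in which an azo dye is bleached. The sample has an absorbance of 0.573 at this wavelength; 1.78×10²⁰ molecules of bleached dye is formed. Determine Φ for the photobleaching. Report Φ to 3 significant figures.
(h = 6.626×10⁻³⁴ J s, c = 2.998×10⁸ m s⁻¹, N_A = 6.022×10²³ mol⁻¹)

Φ = 0.0451

Product: 1.78×10²⁰ / 6.022×10²³ = 2.956×10⁻⁴ mol.
Photon energy at 479 nm: hc/λ = (6.626×10⁻³⁴)(2.998×10⁸)/(479×10⁻⁹) = 4.147×10⁻¹⁹ J.
Energy delivered: (0.645 W)(3462 s) = 2233 J.
Photons incident: 2233 / 4.147×10⁻¹⁹ = 5.385×10²¹, i.e. 5.385×10²¹/6.022×10²³ = 0.008942 mol.
Fraction absorbed: 1 − 10^(−0.573) = 0.7327.
Photons absorbed: 0.7327 × 0.008942 = 0.006552 mol.
Φ = 2.956×10⁻⁴ mol / 0.006552 mol photons = 0.0451.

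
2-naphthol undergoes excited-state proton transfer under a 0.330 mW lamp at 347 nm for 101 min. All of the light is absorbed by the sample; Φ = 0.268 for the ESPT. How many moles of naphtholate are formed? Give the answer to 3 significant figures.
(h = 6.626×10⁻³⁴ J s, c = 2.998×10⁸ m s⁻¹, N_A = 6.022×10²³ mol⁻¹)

Photon energy at 347 nm: hc/λ = (6.626×10⁻³⁴)(2.998×10⁸)/(347×10⁻⁹) = 5.725×10⁻¹⁹ J.
Energy delivered: (0.330 mW)(6060 s) = 2.000 J.
Photons incident: 2.000 / 5.725×10⁻¹⁹ = 3.493×10¹⁸, i.e. 3.493×10¹⁸/6.022×10²³ = 5.800×10⁻⁶ mol.
Product: Φ × n_abs = 0.268 × 5.800×10⁻⁶ = 1.554×10⁻⁶ mol.

1.55×10⁻⁶ mol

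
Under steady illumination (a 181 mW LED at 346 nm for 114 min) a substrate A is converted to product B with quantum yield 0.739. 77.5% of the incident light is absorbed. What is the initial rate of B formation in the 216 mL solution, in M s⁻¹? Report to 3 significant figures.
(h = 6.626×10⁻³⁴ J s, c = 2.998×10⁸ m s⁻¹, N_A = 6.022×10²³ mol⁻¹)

Photon energy at 346 nm: hc/λ = (6.626×10⁻³⁴)(2.998×10⁸)/(346×10⁻⁹) = 5.741×10⁻¹⁹ J.
Energy delivered: (181 mW)(6840 s) = 1238 J.
Photons incident: 1238 / 5.741×10⁻¹⁹ = 2.156×10²¹, i.e. 2.156×10²¹/6.022×10²³ = 0.003580 mol.
Photons absorbed: 0.775 × 0.003580 = 0.002775 mol.
Product formed: 0.739 × 0.002775 = 0.002051 mol.
Rate: 0.002051 mol / (6840 s × 0.216 L) = 1.39×10⁻⁶ M s⁻¹.

1.39×10⁻⁶ M s⁻¹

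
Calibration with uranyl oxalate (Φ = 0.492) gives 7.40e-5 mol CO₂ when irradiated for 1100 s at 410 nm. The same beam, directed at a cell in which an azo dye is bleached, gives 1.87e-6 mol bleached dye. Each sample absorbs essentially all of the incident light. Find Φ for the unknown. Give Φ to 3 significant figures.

Photons absorbed by the actinometer: 7.40e-5 / 0.492 = 1.504e-4 mol.
Φ(unknown) = 1.87e-6 / 1.504e-4 = 0.0124.

Φ = 0.0124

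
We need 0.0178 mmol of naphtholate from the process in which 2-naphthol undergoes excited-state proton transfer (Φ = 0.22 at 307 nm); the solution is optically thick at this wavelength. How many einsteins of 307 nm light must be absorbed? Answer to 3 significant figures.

8.09×10⁻⁵ einstein

Product: 0.0178 mmol = 1.78×10⁻⁵ mol.
Photons that must be absorbed: 1.78×10⁻⁵ / 0.22 = 8.091×10⁻⁵ mol.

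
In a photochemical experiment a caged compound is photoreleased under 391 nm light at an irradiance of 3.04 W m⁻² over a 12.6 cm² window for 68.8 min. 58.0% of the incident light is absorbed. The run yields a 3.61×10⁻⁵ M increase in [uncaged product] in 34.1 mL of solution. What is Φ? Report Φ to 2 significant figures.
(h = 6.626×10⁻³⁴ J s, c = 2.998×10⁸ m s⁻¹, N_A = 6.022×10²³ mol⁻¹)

Φ = 0.041

Product: (3.61×10⁻⁵ M)(0.0341 L) = 1.231×10⁻⁶ mol.
Photon energy at 391 nm: hc/λ = (6.626×10⁻³⁴)(2.998×10⁸)/(391×10⁻⁹) = 5.080×10⁻¹⁹ J.
Energy delivered: (3.04 W m⁻²)(12.6×10⁻⁴ m²)(4128 s) = 15.81 J.
Photons incident: 15.81 / 5.080×10⁻¹⁹ = 3.112×10¹⁹, i.e. 3.112×10¹⁹/6.022×10²³ = 5.168×10⁻⁵ mol.
Photons absorbed: 0.580 × 5.168×10⁻⁵ = 2.997×10⁻⁵ mol.
Φ = 1.231×10⁻⁶ mol / 2.997×10⁻⁵ mol photons = 0.041.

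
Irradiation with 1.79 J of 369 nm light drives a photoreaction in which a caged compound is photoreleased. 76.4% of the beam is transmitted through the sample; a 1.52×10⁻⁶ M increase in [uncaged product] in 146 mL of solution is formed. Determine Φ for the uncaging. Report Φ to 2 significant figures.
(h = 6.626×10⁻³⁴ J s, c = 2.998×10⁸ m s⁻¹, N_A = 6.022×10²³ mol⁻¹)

Product: (1.52×10⁻⁶ M)(0.146 L) = 2.219×10⁻⁷ mol.
Photon energy at 369 nm: hc/λ = (6.626×10⁻³⁴)(2.998×10⁸)/(369×10⁻⁹) = 5.383×10⁻¹⁹ J.
Photons incident: 1.79 / 5.383×10⁻¹⁹ = 3.325×10¹⁸, i.e. 3.325×10¹⁸/6.022×10²³ = 5.521×10⁻⁶ mol.
Fraction absorbed: 1 − 76.4/100 = 0.2360.
Photons absorbed: 0.2360 × 5.521×10⁻⁶ = 1.303×10⁻⁶ mol.
Φ = 2.219×10⁻⁷ mol / 1.303×10⁻⁶ mol photons = 0.17.

Φ = 0.17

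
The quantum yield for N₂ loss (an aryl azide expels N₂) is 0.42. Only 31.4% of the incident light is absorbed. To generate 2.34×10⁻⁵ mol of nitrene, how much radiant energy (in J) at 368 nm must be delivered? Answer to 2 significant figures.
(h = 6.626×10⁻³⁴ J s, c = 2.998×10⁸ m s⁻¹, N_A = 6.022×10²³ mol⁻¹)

Photons that must be absorbed: 2.34×10⁻⁵ / 0.42 = 5.571×10⁻⁵ mol.
Incident photons needed: 5.571×10⁻⁵ / 0.314 = 1.774×10⁻⁴ mol.
Photon energy: hc/λ = 5.398×10⁻¹⁹ J; per mole, 3.251×10⁵ J mol⁻¹.
Energy required: 1.774×10⁻⁴ × 3.251×10⁵ = 58 J.

58 J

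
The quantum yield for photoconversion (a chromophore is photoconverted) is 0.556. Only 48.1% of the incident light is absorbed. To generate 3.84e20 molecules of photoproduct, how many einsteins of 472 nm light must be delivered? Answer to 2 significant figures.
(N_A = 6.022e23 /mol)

0.0024 einstein

Product: 3.84e20 / 6.022e23 = 6.377e-4 mol.
Photons that must be absorbed: 6.377e-4 / 0.556 = 0.001147 mol.
Incident photons needed: 0.001147 / 0.481 = 0.002385 mol.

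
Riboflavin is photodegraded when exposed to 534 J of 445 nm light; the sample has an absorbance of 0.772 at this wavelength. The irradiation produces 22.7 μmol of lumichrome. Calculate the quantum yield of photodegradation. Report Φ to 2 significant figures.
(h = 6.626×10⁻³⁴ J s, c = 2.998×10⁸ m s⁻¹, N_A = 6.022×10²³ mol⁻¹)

Product: 22.7 μmol = 2.27×10⁻⁵ mol.
Photon energy at 445 nm: hc/λ = (6.626×10⁻³⁴)(2.998×10⁸)/(445×10⁻⁹) = 4.464×10⁻¹⁹ J.
Photons incident: 534 / 4.464×10⁻¹⁹ = 1.196×10²¹, i.e. 1.196×10²¹/6.022×10²³ = 0.001986 mol.
Fraction absorbed: 1 − 10^(−0.772) = 0.8310.
Photons absorbed: 0.8310 × 0.001986 = 0.001650 mol.
Φ = 2.27×10⁻⁵ mol / 0.001650 mol photons = 0.014.

Φ = 0.014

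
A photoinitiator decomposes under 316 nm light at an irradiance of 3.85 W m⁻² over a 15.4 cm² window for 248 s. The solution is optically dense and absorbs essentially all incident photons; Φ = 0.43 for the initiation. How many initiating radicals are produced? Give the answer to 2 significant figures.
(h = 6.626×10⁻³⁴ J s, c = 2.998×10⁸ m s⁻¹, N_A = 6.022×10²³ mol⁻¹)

Photon energy at 316 nm: hc/λ = (6.626×10⁻³⁴)(2.998×10⁸)/(316×10⁻⁹) = 6.286×10⁻¹⁹ J.
Energy delivered: (3.85 W m⁻²)(15.4×10⁻⁴ m²)(248 s) = 1.470 J.
Photons incident: 1.470 / 6.286×10⁻¹⁹ = 2.339×10¹⁸, i.e. 2.339×10¹⁸/6.022×10²³ = 3.884×10⁻⁶ mol.
Product: Φ × n_abs = 0.43 × 3.884×10⁻⁶ = 1.670×10⁻⁶ mol.
As a count: 1.670×10⁻⁶ × 6.022×10²³ = 1.0×10¹⁸.

1.0×10¹⁸ initiating radicals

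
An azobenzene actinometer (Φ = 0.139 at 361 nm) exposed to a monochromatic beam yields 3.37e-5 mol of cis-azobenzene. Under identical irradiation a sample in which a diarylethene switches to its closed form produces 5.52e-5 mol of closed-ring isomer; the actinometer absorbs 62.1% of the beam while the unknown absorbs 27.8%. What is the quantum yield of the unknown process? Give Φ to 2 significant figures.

Φ = 0.51

Photons absorbed by the actinometer: 3.37e-5 / 0.139 = 2.424e-4 mol.
Incident flux: 2.424e-4 / 0.621 = 3.903e-4 einstein.
Absorbed by unknown: 0.278 × 3.903e-4 = 1.085e-4 mol.
Φ(unknown) = 5.52e-5 / 1.085e-4 = 0.51.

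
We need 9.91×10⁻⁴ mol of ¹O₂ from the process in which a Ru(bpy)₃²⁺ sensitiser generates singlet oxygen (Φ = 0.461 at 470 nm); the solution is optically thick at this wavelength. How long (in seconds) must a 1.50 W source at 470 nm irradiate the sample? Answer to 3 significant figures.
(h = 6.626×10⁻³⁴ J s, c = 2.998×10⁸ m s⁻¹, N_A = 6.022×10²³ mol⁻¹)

Photons that must be absorbed: 9.91×10⁻⁴ / 0.461 = 0.002150 mol.
Photon energy: hc/λ = 4.227×10⁻¹⁹ J; per mole, 2.545×10⁵ J mol⁻¹.
Energy required: 0.002150 × 2.545×10⁵ = 547.2 J.
Time: 547.2 J / 1.5 W = 365 s.

t ≈ 365 s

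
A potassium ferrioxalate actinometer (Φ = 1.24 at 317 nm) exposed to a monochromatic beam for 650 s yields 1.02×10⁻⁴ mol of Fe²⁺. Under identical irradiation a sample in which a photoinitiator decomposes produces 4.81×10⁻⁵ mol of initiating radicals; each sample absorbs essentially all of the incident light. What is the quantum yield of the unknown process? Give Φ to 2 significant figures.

Φ = 0.58

Photons absorbed by the actinometer: 1.02×10⁻⁴ / 1.24 = 8.226×10⁻⁵ mol.
Φ(unknown) = 4.81×10⁻⁵ / 8.226×10⁻⁵ = 0.58.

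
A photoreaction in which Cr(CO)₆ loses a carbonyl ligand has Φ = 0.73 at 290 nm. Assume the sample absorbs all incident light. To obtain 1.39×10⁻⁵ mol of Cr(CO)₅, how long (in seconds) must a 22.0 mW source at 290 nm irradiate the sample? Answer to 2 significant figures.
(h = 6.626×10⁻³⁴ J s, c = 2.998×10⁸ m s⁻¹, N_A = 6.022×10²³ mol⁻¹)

t ≈ 360 s

Photons that must be absorbed: 1.39×10⁻⁵ / 0.73 = 1.904×10⁻⁵ mol.
Photon energy: hc/λ = 6.850×10⁻¹⁹ J; per mole, 4.125×10⁵ J mol⁻¹.
Energy required: 1.904×10⁻⁵ × 4.125×10⁵ = 7.854 J.
Time: 7.854 J / 0.022 W = 360 s.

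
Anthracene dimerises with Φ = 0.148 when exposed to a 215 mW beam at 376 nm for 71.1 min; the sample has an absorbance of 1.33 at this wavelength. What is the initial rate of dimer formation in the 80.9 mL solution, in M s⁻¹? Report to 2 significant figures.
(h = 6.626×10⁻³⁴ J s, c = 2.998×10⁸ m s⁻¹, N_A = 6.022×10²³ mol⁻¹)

1.2×10⁻⁶ M s⁻¹

Photon energy at 376 nm: hc/λ = (6.626×10⁻³⁴)(2.998×10⁸)/(376×10⁻⁹) = 5.283×10⁻¹⁹ J.
Energy delivered: (215 mW)(4266 s) = 917.2 J.
Photons incident: 917.2 / 5.283×10⁻¹⁹ = 1.736×10²¹, i.e. 1.736×10²¹/6.022×10²³ = 0.002883 mol.
Fraction absorbed: 1 − 10^(−1.33) = 0.9532.
Photons absorbed: 0.9532 × 0.002883 = 0.002748 mol.
Product formed: 0.148 × 0.002748 = 4.067×10⁻⁴ mol.
Rate: 4.067×10⁻⁴ mol / (4266 s × 0.0809 L) = 1.2×10⁻⁶ M s⁻¹.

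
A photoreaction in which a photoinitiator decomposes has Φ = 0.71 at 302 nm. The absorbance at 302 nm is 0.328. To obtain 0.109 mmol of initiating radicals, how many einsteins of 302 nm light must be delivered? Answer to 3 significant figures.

2.90×10⁻⁴ einstein

Product: 0.109 mmol = 1.09×10⁻⁴ mol.
Photons that must be absorbed: 1.09×10⁻⁴ / 0.71 = 1.535×10⁻⁴ mol.
Fraction absorbed: 1 − 10^(−0.328) = 0.5301.
Incident photons needed: 1.535×10⁻⁴ / 0.5301 = 2.896×10⁻⁴ mol.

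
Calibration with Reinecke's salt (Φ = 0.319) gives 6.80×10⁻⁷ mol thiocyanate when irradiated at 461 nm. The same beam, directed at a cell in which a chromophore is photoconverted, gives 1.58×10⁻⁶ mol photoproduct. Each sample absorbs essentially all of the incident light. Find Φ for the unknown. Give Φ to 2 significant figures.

Φ = 0.74

Photons absorbed by the actinometer: 6.80×10⁻⁷ / 0.319 = 2.132×10⁻⁶ mol.
Φ(unknown) = 1.58×10⁻⁶ / 2.132×10⁻⁶ = 0.74.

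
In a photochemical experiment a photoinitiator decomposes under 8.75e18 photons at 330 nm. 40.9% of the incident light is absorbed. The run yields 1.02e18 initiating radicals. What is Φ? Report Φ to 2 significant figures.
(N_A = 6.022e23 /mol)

Product: 1.02e18 / 6.022e23 = 1.694e-6 mol.
Moles of photons: 8.75e18 / 6.022e23 = 1.453e-5 mol.
Photons absorbed: 0.409 × 1.453e-5 = 5.943e-6 mol.
Φ = 1.694e-6 mol / 5.943e-6 mol photons = 0.29.

Φ = 0.29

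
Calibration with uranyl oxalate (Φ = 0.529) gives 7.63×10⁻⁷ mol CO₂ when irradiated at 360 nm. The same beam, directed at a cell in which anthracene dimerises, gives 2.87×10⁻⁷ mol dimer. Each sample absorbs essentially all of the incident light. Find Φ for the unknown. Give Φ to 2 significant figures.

Φ = 0.20

Photons absorbed by the actinometer: 7.63×10⁻⁷ / 0.529 = 1.442×10⁻⁶ mol.
Φ(unknown) = 2.87×10⁻⁷ / 1.442×10⁻⁶ = 0.20.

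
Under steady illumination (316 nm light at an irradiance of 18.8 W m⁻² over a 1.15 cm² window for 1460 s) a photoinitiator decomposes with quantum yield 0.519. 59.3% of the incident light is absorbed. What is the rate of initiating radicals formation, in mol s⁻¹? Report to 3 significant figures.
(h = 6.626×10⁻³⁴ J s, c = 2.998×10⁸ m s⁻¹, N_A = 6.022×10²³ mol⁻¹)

Photon energy at 316 nm: hc/λ = (6.626×10⁻³⁴)(2.998×10⁸)/(316×10⁻⁹) = 6.286×10⁻¹⁹ J.
Energy delivered: (18.8 W m⁻²)(1.15×10⁻⁴ m²)(1460 s) = 3.157 J.
Photons incident: 3.157 / 6.286×10⁻¹⁹ = 5.022×10¹⁸, i.e. 5.022×10¹⁸/6.022×10²³ = 8.339×10⁻⁶ mol.
Photons absorbed: 0.593 × 8.339×10⁻⁶ = 4.945×10⁻⁶ mol.
Product formed: 0.519 × 4.945×10⁻⁶ = 2.566×10⁻⁶ mol.
Rate: 2.566×10⁻⁶ / 1460 s = 1.76×10⁻⁹ mol s⁻¹.

1.76×10⁻⁹ mol s⁻¹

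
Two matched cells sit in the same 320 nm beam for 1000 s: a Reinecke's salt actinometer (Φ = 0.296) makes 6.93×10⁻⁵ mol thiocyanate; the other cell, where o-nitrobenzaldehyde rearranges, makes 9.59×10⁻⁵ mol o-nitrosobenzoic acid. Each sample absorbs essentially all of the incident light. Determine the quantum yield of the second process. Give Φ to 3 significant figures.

Φ = 0.410

Photons absorbed by the actinometer: 6.93×10⁻⁵ / 0.296 = 2.341×10⁻⁴ mol.
Φ(unknown) = 9.59×10⁻⁵ / 2.341×10⁻⁴ = 0.410.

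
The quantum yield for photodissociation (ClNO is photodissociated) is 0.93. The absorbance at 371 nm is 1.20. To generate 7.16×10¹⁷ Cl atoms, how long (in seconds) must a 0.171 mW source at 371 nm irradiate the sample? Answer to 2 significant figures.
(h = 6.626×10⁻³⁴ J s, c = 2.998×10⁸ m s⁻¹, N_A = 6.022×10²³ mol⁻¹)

t ≈ 2600 s

Product: 7.16×10¹⁷ / 6.022×10²³ = 1.189×10⁻⁶ mol.
Photons that must be absorbed: 1.189×10⁻⁶ / 0.93 = 1.278×10⁻⁶ mol.
Fraction absorbed: 1 − 10^(−1.20) = 0.9369.
Incident photons needed: 1.278×10⁻⁶ / 0.9369 = 1.364×10⁻⁶ mol.
Photon energy: hc/λ = 5.354×10⁻¹⁹ J; per mole, 3.224×10⁵ J mol⁻¹.
Energy required: 1.364×10⁻⁶ × 3.224×10⁵ = 0.4398 J.
Time: 0.4398 J / 0.000171 W = 2600 s.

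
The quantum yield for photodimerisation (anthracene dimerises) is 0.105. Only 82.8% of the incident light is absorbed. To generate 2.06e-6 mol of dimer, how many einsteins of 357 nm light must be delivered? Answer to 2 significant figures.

Photons that must be absorbed: 2.06e-6 / 0.105 = 1.962e-5 mol.
Incident photons needed: 1.962e-5 / 0.828 = 2.370e-5 mol.

2.4e-5 einstein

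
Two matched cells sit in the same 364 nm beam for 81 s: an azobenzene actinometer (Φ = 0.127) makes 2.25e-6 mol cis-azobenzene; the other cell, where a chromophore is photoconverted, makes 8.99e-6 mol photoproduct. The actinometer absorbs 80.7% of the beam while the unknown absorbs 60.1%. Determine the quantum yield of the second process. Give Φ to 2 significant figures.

Φ = 0.68

Photons absorbed by the actinometer: 2.25e-6 / 0.127 = 1.772e-5 mol.
Incident flux: 1.772e-5 / 0.807 = 2.196e-5 einstein.
Absorbed by unknown: 0.601 × 2.196e-5 = 1.320e-5 mol.
Φ(unknown) = 8.99e-6 / 1.320e-5 = 0.68.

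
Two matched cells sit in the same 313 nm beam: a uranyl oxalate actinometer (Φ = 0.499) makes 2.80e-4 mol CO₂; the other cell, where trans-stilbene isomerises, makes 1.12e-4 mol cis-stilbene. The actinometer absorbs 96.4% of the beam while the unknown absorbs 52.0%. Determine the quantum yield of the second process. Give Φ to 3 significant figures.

Φ = 0.370

Photons absorbed by the actinometer: 2.80e-4 / 0.499 = 5.611e-4 mol.
Incident flux: 5.611e-4 / 0.964 = 5.821e-4 einstein.
Absorbed by unknown: 0.520 × 5.821e-4 = 3.027e-4 mol.
Φ(unknown) = 1.12e-4 / 3.027e-4 = 0.370.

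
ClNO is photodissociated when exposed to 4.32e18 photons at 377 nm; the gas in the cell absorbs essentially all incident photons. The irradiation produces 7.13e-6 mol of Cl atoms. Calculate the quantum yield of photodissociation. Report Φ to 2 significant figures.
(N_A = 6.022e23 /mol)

Φ = 0.99

Moles of photons: 4.32e18 / 6.022e23 = 7.174e-6 mol.
Φ = 7.13e-6 mol / 7.174e-6 mol photons = 0.99.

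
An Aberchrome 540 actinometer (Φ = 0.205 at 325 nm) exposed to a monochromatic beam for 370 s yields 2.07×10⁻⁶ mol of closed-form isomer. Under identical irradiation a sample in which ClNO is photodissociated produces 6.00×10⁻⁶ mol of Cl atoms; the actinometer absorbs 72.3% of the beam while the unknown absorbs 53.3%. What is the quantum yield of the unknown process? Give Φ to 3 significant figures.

Φ = 0.806

Photons absorbed by the actinometer: 2.07×10⁻⁶ / 0.205 = 1.010×10⁻⁵ mol.
Incident flux: 1.010×10⁻⁵ / 0.723 = 1.397×10⁻⁵ einstein.
Absorbed by unknown: 0.533 × 1.397×10⁻⁵ = 7.446×10⁻⁶ mol.
Φ(unknown) = 6.00×10⁻⁶ / 7.446×10⁻⁶ = 0.806.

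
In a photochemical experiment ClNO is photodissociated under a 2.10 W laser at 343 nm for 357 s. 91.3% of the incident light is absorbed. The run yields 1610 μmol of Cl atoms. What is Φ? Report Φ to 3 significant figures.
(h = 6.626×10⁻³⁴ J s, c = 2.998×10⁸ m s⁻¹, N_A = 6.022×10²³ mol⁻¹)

Product: 1610 μmol = 0.00161 mol.
Photon energy at 343 nm: hc/λ = (6.626×10⁻³⁴)(2.998×10⁸)/(343×10⁻⁹) = 5.791×10⁻¹⁹ J.
Energy delivered: (2.10 W)(357 s) = 749.7 J.
Photons incident: 749.7 / 5.791×10⁻¹⁹ = 1.295×10²¹, i.e. 1.295×10²¹/6.022×10²³ = 0.002150 mol.
Photons absorbed: 0.913 × 0.002150 = 0.001963 mol.
Φ = 0.00161 mol / 0.001963 mol photons = 0.820.

Φ = 0.820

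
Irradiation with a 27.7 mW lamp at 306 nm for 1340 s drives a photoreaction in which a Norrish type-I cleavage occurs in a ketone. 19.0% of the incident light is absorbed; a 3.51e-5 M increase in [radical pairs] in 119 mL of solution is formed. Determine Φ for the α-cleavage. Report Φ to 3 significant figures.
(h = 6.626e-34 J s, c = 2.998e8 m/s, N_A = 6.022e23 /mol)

Product: (3.51e-5 M)(0.119 L) = 4.177e-6 mol.
Photon energy at 306 nm: hc/λ = (6.626e-34)(2.998e8)/(306e-9) = 6.492e-19 J.
Energy delivered: (27.7 mW)(1340 s) = 37.12 J.
Photons incident: 37.12 / 6.492e-19 = 5.718e19, i.e. 5.718e19/6.022e23 = 9.495e-5 mol.
Photons absorbed: 0.190 × 9.495e-5 = 1.804e-5 mol.
Φ = 4.177e-6 mol / 1.804e-5 mol photons = 0.232.

Φ = 0.232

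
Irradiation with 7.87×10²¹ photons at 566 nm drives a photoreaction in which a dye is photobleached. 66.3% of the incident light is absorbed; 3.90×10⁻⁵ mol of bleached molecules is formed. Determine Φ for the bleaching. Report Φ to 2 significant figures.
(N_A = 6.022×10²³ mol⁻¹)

Φ = 0.0045

Moles of photons: 7.87×10²¹ / 6.022×10²³ = 0.01307 mol.
Photons absorbed: 0.663 × 0.01307 = 0.008665 mol.
Φ = 3.90×10⁻⁵ mol / 0.008665 mol photons = 0.0045.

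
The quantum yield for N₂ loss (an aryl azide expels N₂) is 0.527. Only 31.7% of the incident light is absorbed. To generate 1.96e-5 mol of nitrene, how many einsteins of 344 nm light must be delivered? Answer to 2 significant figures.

1.2e-4 einstein

Photons that must be absorbed: 1.96e-5 / 0.527 = 3.719e-5 mol.
Incident photons needed: 3.719e-5 / 0.317 = 1.173e-4 mol.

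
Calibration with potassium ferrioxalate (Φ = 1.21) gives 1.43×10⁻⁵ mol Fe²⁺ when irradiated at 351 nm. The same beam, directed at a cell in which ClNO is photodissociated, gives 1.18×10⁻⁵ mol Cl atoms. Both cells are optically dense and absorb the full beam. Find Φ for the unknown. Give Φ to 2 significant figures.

Φ = 1.0

Photons absorbed by the actinometer: 1.43×10⁻⁵ / 1.21 = 1.182×10⁻⁵ mol.
Φ(unknown) = 1.18×10⁻⁵ / 1.182×10⁻⁵ = 1.0.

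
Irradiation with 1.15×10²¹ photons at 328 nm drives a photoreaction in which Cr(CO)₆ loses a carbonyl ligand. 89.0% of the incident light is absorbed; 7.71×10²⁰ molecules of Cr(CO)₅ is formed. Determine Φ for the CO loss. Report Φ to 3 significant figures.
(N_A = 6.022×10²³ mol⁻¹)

Φ = 0.753

Product: 7.71×10²⁰ / 6.022×10²³ = 0.001280 mol.
Moles of photons: 1.15×10²¹ / 6.022×10²³ = 0.001910 mol.
Photons absorbed: 0.890 × 0.001910 = 0.001700 mol.
Φ = 0.001280 mol / 0.001700 mol photons = 0.753.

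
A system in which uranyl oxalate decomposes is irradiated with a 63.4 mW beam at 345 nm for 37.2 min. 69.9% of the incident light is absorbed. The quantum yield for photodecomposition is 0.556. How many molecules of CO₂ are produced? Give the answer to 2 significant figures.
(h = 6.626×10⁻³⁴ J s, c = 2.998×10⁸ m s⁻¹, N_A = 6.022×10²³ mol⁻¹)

9.6×10¹⁹ molecules

Photon energy at 345 nm: hc/λ = (6.626×10⁻³⁴)(2.998×10⁸)/(345×10⁻⁹) = 5.758×10⁻¹⁹ J.
Energy delivered: (63.4 mW)(2232 s) = 141.5 J.
Photons incident: 141.5 / 5.758×10⁻¹⁹ = 2.457×10²⁰, i.e. 2.457×10²⁰/6.022×10²³ = 4.080×10⁻⁴ mol.
Photons absorbed: 0.699 × 4.080×10⁻⁴ = 2.852×10⁻⁴ mol.
Product: Φ × n_abs = 0.556 × 2.852×10⁻⁴ = 1.586×10⁻⁴ mol.
As a count: 1.586×10⁻⁴ × 6.022×10²³ = 9.6×10¹⁹.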